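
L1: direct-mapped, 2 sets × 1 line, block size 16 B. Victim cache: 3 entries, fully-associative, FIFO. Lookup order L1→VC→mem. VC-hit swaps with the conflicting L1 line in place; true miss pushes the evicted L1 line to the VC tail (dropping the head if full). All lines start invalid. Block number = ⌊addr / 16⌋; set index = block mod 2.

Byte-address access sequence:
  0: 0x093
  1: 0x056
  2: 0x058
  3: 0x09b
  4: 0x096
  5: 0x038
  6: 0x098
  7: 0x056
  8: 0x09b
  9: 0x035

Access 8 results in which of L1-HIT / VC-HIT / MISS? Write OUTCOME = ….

OUTCOME = VC-HIT

  [0] addr=0x93 blk=9 s=1: MISS | VC []
  [1] addr=0x56 blk=5 s=1: MISS | VC [9]
  [2] addr=0x58 blk=5 s=1: L1-HIT | VC [9]
  [3] addr=0x9b blk=9 s=1: VC-HIT | VC [5]
  [4] addr=0x96 blk=9 s=1: L1-HIT | VC [5]
  [5] addr=0x38 blk=3 s=1: MISS | VC [5, 9]
  [6] addr=0x98 blk=9 s=1: VC-HIT | VC [5, 3]
  [7] addr=0x56 blk=5 s=1: VC-HIT | VC [9, 3]
  [8] addr=0x9b blk=9 s=1: VC-HIT | VC [5, 3]
  [9] addr=0x35 blk=3 s=1: VC-HIT | VC [5, 9]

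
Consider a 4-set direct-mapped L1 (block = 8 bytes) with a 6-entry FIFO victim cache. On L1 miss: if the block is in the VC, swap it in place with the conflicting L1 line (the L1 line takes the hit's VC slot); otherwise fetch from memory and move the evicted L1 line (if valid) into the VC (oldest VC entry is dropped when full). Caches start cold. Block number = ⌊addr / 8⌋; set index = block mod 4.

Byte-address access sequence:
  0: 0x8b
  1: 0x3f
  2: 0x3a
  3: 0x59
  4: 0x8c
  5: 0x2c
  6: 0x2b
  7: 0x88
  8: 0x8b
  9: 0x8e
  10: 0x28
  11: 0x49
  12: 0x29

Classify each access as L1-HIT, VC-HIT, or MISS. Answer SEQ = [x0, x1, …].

  [0] addr=0x8b blk=17 s=1: MISS | VC []
  [1] addr=0x3f blk=7 s=3: MISS | VC []
  [2] addr=0x3a blk=7 s=3: L1-HIT | VC []
  [3] addr=0x59 blk=11 s=3: MISS | VC [7]
  [4] addr=0x8c blk=17 s=1: L1-HIT | VC [7]
  [5] addr=0x2c blk=5 s=1: MISS | VC [7, 17]
  [6] addr=0x2b blk=5 s=1: L1-HIT | VC [7, 17]
  [7] addr=0x88 blk=17 s=1: VC-HIT | VC [7, 5]
  [8] addr=0x8b blk=17 s=1: L1-HIT | VC [7, 5]
  [9] addr=0x8e blk=17 s=1: L1-HIT | VC [7, 5]
  [10] addr=0x28 blk=5 s=1: VC-HIT | VC [7, 17]
  [11] addr=0x49 blk=9 s=1: MISS | VC [7, 17, 5]
  [12] addr=0x29 blk=5 s=1: VC-HIT | VC [7, 17, 9]

SEQ = [MISS, MISS, L1-HIT, MISS, L1-HIT, MISS, L1-HIT, VC-HIT, L1-HIT, L1-HIT, VC-HIT, MISS, VC-HIT]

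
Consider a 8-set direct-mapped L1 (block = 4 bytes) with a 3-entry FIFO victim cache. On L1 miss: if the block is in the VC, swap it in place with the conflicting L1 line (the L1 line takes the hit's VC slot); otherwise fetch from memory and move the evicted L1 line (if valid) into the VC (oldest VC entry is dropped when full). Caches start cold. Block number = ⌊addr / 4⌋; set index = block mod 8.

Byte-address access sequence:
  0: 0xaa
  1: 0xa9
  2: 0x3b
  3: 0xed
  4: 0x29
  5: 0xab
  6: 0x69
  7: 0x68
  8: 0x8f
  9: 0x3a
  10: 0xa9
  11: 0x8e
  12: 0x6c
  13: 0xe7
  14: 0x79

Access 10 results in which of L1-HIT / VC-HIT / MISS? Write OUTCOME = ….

OUTCOME = VC-HIT

0: 0xaa (blk 42, set 2) → MISS  vc=[]
1: 0xa9 (blk 42, set 2) → L1-HIT  vc=[]
2: 0x3b (blk 14, set 6) → MISS  vc=[]
3: 0xed (blk 59, set 3) → MISS  vc=[]
4: 0x29 (blk 10, set 2) → MISS  vc=[42]
5: 0xab (blk 42, set 2) → VC-HIT  vc=[10]
6: 0x69 (blk 26, set 2) → MISS  vc=[10, 42]
7: 0x68 (blk 26, set 2) → L1-HIT  vc=[10, 42]
8: 0x8f (blk 35, set 3) → MISS  vc=[10, 42, 59]
9: 0x3a (blk 14, set 6) → L1-HIT  vc=[10, 42, 59]
10: 0xa9 (blk 42, set 2) → VC-HIT  vc=[10, 26, 59]
11: 0x8e (blk 35, set 3) → L1-HIT  vc=[10, 26, 59]
12: 0x6c (blk 27, set 3) → MISS  vc=[26, 59, 35]
13: 0xe7 (blk 57, set 1) → MISS  vc=[26, 59, 35]
14: 0x79 (blk 30, set 6) → MISS  vc=[59, 35, 14]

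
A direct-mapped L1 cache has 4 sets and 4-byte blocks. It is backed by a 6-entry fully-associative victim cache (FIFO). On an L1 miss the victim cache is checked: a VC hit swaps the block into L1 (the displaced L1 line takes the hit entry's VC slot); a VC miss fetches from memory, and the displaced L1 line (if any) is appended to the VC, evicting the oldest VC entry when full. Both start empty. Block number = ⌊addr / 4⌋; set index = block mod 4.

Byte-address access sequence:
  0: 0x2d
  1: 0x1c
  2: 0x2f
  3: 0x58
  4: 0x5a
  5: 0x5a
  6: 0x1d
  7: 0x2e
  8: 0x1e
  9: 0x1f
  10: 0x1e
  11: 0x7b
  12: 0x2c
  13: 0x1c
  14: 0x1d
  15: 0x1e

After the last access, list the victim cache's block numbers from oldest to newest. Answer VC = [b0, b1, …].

  [0] addr=0x2d blk=11 s=3: MISS | VC []
  [1] addr=0x1c blk=7 s=3: MISS | VC [11]
  [2] addr=0x2f blk=11 s=3: VC-HIT | VC [7]
  [3] addr=0x58 blk=22 s=2: MISS | VC [7]
  [4] addr=0x5a blk=22 s=2: L1-HIT | VC [7]
  [5] addr=0x5a blk=22 s=2: L1-HIT | VC [7]
  [6] addr=0x1d blk=7 s=3: VC-HIT | VC [11]
  [7] addr=0x2e blk=11 s=3: VC-HIT | VC [7]
  [8] addr=0x1e blk=7 s=3: VC-HIT | VC [11]
  [9] addr=0x1f blk=7 s=3: L1-HIT | VC [11]
  [10] addr=0x1e blk=7 s=3: L1-HIT | VC [11]
  [11] addr=0x7b blk=30 s=2: MISS | VC [11, 22]
  [12] addr=0x2c blk=11 s=3: VC-HIT | VC [7, 22]
  [13] addr=0x1c blk=7 s=3: VC-HIT | VC [11, 22]
  [14] addr=0x1d blk=7 s=3: L1-HIT | VC [11, 22]
  [15] addr=0x1e blk=7 s=3: L1-HIT | VC [11, 22]

VC = [11, 22]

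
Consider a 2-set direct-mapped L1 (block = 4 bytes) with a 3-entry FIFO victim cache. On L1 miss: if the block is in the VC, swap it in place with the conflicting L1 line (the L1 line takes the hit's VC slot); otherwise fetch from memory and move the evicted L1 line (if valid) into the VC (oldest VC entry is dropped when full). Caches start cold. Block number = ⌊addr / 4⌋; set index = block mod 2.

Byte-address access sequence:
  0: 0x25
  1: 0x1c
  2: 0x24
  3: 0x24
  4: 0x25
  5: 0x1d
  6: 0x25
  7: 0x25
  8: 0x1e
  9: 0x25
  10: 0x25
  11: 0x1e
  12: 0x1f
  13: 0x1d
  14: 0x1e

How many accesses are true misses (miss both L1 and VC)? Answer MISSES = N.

MISSES = 2

#0 0x25→b9/s1 MISS; vc=[]
#1 0x1c→b7/s1 MISS; vc=[9]
#2 0x24→b9/s1 VC-HIT; vc=[7]
#3 0x24→b9/s1 L1-HIT; vc=[7]
#4 0x25→b9/s1 L1-HIT; vc=[7]
#5 0x1d→b7/s1 VC-HIT; vc=[9]
#6 0x25→b9/s1 VC-HIT; vc=[7]
#7 0x25→b9/s1 L1-HIT; vc=[7]
#8 0x1e→b7/s1 VC-HIT; vc=[9]
#9 0x25→b9/s1 VC-HIT; vc=[7]
#10 0x25→b9/s1 L1-HIT; vc=[7]
#11 0x1e→b7/s1 VC-HIT; vc=[9]
#12 0x1f→b7/s1 L1-HIT; vc=[9]
#13 0x1d→b7/s1 L1-HIT; vc=[9]
#14 0x1e→b7/s1 L1-HIT; vc=[9]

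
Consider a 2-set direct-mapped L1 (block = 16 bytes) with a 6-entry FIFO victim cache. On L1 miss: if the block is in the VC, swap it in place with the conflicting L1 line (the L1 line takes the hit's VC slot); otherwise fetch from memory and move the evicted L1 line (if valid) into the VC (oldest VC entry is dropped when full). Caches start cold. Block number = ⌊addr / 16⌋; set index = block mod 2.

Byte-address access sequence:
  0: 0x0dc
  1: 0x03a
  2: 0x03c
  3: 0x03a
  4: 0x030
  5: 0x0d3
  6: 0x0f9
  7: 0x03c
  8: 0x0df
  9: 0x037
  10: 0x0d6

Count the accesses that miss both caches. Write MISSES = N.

#0 0xdc→b13/s1 MISS; vc=[]
#1 0x3a→b3/s1 MISS; vc=[13]
#2 0x3c→b3/s1 L1-HIT; vc=[13]
#3 0x3a→b3/s1 L1-HIT; vc=[13]
#4 0x30→b3/s1 L1-HIT; vc=[13]
#5 0xd3→b13/s1 VC-HIT; vc=[3]
#6 0xf9→b15/s1 MISS; vc=[3,13]
#7 0x3c→b3/s1 VC-HIT; vc=[15,13]
#8 0xdf→b13/s1 VC-HIT; vc=[15,3]
#9 0x37→b3/s1 VC-HIT; vc=[15,13]
#10 0xd6→b13/s1 VC-HIT; vc=[15,3]

MISSES = 3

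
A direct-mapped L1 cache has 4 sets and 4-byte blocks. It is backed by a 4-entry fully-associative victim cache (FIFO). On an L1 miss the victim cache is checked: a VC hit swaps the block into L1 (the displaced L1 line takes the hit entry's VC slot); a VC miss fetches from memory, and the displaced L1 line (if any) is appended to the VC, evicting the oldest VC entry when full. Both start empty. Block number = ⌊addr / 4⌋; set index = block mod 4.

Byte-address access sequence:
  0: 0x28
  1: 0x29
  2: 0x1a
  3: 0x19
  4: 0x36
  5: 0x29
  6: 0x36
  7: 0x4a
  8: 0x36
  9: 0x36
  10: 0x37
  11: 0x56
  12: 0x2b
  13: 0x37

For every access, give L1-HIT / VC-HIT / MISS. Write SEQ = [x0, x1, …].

SEQ = [MISS, L1-HIT, MISS, L1-HIT, MISS, VC-HIT, L1-HIT, MISS, L1-HIT, L1-HIT, L1-HIT, MISS, VC-HIT, VC-HIT]

  [0] addr=0x28 blk=10 s=2: MISS | VC []
  [1] addr=0x29 blk=10 s=2: L1-HIT | VC []
  [2] addr=0x1a blk=6 s=2: MISS | VC [10]
  [3] addr=0x19 blk=6 s=2: L1-HIT | VC [10]
  [4] addr=0x36 blk=13 s=1: MISS | VC [10]
  [5] addr=0x29 blk=10 s=2: VC-HIT | VC [6]
  [6] addr=0x36 blk=13 s=1: L1-HIT | VC [6]
  [7] addr=0x4a blk=18 s=2: MISS | VC [6, 10]
  [8] addr=0x36 blk=13 s=1: L1-HIT | VC [6, 10]
  [9] addr=0x36 blk=13 s=1: L1-HIT | VC [6, 10]
  [10] addr=0x37 blk=13 s=1: L1-HIT | VC [6, 10]
  [11] addr=0x56 blk=21 s=1: MISS | VC [6, 10, 13]
  [12] addr=0x2b blk=10 s=2: VC-HIT | VC [6, 18, 13]
  [13] addr=0x37 blk=13 s=1: VC-HIT | VC [6, 18, 21]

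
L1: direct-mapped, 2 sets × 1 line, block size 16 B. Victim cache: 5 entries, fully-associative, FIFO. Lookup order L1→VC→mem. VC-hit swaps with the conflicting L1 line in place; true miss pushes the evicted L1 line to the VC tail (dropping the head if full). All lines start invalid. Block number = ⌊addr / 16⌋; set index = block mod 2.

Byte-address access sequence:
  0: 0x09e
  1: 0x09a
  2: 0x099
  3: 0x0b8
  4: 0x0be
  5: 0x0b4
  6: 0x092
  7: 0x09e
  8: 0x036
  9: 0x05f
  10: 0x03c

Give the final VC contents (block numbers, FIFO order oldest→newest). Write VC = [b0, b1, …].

VC = [11, 9, 5]

#0 0x9e→b9/s1 MISS; vc=[]
#1 0x9a→b9/s1 L1-HIT; vc=[]
#2 0x99→b9/s1 L1-HIT; vc=[]
#3 0xb8→b11/s1 MISS; vc=[9]
#4 0xbe→b11/s1 L1-HIT; vc=[9]
#5 0xb4→b11/s1 L1-HIT; vc=[9]
#6 0x92→b9/s1 VC-HIT; vc=[11]
#7 0x9e→b9/s1 L1-HIT; vc=[11]
#8 0x36→b3/s1 MISS; vc=[11,9]
#9 0x5f→b5/s1 MISS; vc=[11,9,3]
#10 0x3c→b3/s1 VC-HIT; vc=[11,9,5]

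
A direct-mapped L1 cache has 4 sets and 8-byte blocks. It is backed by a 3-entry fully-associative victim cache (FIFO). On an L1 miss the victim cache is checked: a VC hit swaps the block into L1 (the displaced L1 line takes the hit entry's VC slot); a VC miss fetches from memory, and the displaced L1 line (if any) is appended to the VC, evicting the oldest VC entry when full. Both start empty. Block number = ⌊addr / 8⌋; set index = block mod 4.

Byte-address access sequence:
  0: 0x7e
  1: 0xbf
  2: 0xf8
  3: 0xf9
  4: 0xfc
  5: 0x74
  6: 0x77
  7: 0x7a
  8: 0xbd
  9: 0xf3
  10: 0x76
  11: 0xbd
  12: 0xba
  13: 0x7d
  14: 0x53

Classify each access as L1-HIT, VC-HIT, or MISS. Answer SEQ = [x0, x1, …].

SEQ = [MISS, MISS, MISS, L1-HIT, L1-HIT, MISS, L1-HIT, VC-HIT, VC-HIT, MISS, VC-HIT, L1-HIT, L1-HIT, VC-HIT, MISS]

  [0] addr=0x7e blk=15 s=3: MISS | VC []
  [1] addr=0xbf blk=23 s=3: MISS | VC [15]
  [2] addr=0xf8 blk=31 s=3: MISS | VC [15, 23]
  [3] addr=0xf9 blk=31 s=3: L1-HIT | VC [15, 23]
  [4] addr=0xfc blk=31 s=3: L1-HIT | VC [15, 23]
  [5] addr=0x74 blk=14 s=2: MISS | VC [15, 23]
  [6] addr=0x77 blk=14 s=2: L1-HIT | VC [15, 23]
  [7] addr=0x7a blk=15 s=3: VC-HIT | VC [31, 23]
  [8] addr=0xbd blk=23 s=3: VC-HIT | VC [31, 15]
  [9] addr=0xf3 blk=30 s=2: MISS | VC [31, 15, 14]
  [10] addr=0x76 blk=14 s=2: VC-HIT | VC [31, 15, 30]
  [11] addr=0xbd blk=23 s=3: L1-HIT | VC [31, 15, 30]
  [12] addr=0xba blk=23 s=3: L1-HIT | VC [31, 15, 30]
  [13] addr=0x7d blk=15 s=3: VC-HIT | VC [31, 23, 30]
  [14] addr=0x53 blk=10 s=2: MISS | VC [23, 30, 14]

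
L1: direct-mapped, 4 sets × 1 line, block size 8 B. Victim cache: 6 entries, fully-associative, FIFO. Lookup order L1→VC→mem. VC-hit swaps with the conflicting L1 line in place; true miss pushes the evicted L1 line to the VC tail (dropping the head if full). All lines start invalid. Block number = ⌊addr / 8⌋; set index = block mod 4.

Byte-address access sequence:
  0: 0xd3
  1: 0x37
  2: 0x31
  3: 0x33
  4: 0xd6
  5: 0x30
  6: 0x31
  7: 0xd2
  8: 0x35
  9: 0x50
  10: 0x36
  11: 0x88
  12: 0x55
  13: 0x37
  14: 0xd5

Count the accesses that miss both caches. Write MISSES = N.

  [0] addr=0xd3 blk=26 s=2: MISS | VC []
  [1] addr=0x37 blk=6 s=2: MISS | VC [26]
  [2] addr=0x31 blk=6 s=2: L1-HIT | VC [26]
  [3] addr=0x33 blk=6 s=2: L1-HIT | VC [26]
  [4] addr=0xd6 blk=26 s=2: VC-HIT | VC [6]
  [5] addr=0x30 blk=6 s=2: VC-HIT | VC [26]
  [6] addr=0x31 blk=6 s=2: L1-HIT | VC [26]
  [7] addr=0xd2 blk=26 s=2: VC-HIT | VC [6]
  [8] addr=0x35 blk=6 s=2: VC-HIT | VC [26]
  [9] addr=0x50 blk=10 s=2: MISS | VC [26, 6]
  [10] addr=0x36 blk=6 s=2: VC-HIT | VC [26, 10]
  [11] addr=0x88 blk=17 s=1: MISS | VC [26, 10]
  [12] addr=0x55 blk=10 s=2: VC-HIT | VC [26, 6]
  [13] addr=0x37 blk=6 s=2: VC-HIT | VC [26, 10]
  [14] addr=0xd5 blk=26 s=2: VC-HIT | VC [6, 10]

MISSES = 4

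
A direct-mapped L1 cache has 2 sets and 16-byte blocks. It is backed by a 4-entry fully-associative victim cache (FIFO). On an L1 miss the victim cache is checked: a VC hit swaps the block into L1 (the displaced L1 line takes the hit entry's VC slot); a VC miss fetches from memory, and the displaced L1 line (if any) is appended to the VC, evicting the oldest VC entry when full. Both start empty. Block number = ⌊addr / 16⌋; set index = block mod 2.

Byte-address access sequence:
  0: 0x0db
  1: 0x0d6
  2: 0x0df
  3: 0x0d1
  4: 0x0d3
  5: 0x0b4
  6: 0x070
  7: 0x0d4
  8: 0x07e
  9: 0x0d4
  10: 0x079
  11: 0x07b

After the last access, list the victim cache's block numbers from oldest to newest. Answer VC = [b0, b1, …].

VC = [13, 11]

0: 0xdb (blk 13, set 1) → MISS  vc=[]
1: 0xd6 (blk 13, set 1) → L1-HIT  vc=[]
2: 0xdf (blk 13, set 1) → L1-HIT  vc=[]
3: 0xd1 (blk 13, set 1) → L1-HIT  vc=[]
4: 0xd3 (blk 13, set 1) → L1-HIT  vc=[]
5: 0xb4 (blk 11, set 1) → MISS  vc=[13]
6: 0x70 (blk 7, set 1) → MISS  vc=[13, 11]
7: 0xd4 (blk 13, set 1) → VC-HIT  vc=[7, 11]
8: 0x7e (blk 7, set 1) → VC-HIT  vc=[13, 11]
9: 0xd4 (blk 13, set 1) → VC-HIT  vc=[7, 11]
10: 0x79 (blk 7, set 1) → VC-HIT  vc=[13, 11]
11: 0x7b (blk 7, set 1) → L1-HIT  vc=[13, 11]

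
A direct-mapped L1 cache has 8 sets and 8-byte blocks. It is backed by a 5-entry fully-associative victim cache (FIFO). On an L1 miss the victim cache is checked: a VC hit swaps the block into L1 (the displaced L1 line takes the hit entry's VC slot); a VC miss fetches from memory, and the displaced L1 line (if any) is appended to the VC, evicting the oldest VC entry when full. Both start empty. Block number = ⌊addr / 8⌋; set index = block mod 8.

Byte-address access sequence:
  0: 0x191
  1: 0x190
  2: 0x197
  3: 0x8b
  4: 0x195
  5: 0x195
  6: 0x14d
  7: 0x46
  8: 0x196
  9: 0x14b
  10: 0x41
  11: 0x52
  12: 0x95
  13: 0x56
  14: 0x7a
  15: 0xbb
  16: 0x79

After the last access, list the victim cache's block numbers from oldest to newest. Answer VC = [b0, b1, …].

VC = [17, 50, 18, 23]

#0 0x191→b50/s2 MISS; vc=[]
#1 0x190→b50/s2 L1-HIT; vc=[]
#2 0x197→b50/s2 L1-HIT; vc=[]
#3 0x8b→b17/s1 MISS; vc=[]
#4 0x195→b50/s2 L1-HIT; vc=[]
#5 0x195→b50/s2 L1-HIT; vc=[]
#6 0x14d→b41/s1 MISS; vc=[17]
#7 0x46→b8/s0 MISS; vc=[17]
#8 0x196→b50/s2 L1-HIT; vc=[17]
#9 0x14b→b41/s1 L1-HIT; vc=[17]
#10 0x41→b8/s0 L1-HIT; vc=[17]
#11 0x52→b10/s2 MISS; vc=[17,50]
#12 0x95→b18/s2 MISS; vc=[17,50,10]
#13 0x56→b10/s2 VC-HIT; vc=[17,50,18]
#14 0x7a→b15/s7 MISS; vc=[17,50,18]
#15 0xbb→b23/s7 MISS; vc=[17,50,18,15]
#16 0x79→b15/s7 VC-HIT; vc=[17,50,18,23]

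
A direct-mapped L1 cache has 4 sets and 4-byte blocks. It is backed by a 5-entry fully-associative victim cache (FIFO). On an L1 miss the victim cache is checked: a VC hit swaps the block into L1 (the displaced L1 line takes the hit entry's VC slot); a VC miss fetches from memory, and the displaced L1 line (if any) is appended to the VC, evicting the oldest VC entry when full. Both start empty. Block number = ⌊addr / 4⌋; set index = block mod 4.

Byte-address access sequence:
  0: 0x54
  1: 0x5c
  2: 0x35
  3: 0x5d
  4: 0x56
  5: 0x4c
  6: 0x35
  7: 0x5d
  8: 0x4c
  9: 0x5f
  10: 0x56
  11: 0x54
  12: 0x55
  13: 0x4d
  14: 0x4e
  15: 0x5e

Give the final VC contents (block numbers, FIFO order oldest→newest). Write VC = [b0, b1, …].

VC = [13, 19]

  [0] addr=0x54 blk=21 s=1: MISS | VC []
  [1] addr=0x5c blk=23 s=3: MISS | VC []
  [2] addr=0x35 blk=13 s=1: MISS | VC [21]
  [3] addr=0x5d blk=23 s=3: L1-HIT | VC [21]
  [4] addr=0x56 blk=21 s=1: VC-HIT | VC [13]
  [5] addr=0x4c blk=19 s=3: MISS | VC [13, 23]
  [6] addr=0x35 blk=13 s=1: VC-HIT | VC [21, 23]
  [7] addr=0x5d blk=23 s=3: VC-HIT | VC [21, 19]
  [8] addr=0x4c blk=19 s=3: VC-HIT | VC [21, 23]
  [9] addr=0x5f blk=23 s=3: VC-HIT | VC [21, 19]
  [10] addr=0x56 blk=21 s=1: VC-HIT | VC [13, 19]
  [11] addr=0x54 blk=21 s=1: L1-HIT | VC [13, 19]
  [12] addr=0x55 blk=21 s=1: L1-HIT | VC [13, 19]
  [13] addr=0x4d blk=19 s=3: VC-HIT | VC [13, 23]
  [14] addr=0x4e blk=19 s=3: L1-HIT | VC [13, 23]
  [15] addr=0x5e blk=23 s=3: VC-HIT | VC [13, 19]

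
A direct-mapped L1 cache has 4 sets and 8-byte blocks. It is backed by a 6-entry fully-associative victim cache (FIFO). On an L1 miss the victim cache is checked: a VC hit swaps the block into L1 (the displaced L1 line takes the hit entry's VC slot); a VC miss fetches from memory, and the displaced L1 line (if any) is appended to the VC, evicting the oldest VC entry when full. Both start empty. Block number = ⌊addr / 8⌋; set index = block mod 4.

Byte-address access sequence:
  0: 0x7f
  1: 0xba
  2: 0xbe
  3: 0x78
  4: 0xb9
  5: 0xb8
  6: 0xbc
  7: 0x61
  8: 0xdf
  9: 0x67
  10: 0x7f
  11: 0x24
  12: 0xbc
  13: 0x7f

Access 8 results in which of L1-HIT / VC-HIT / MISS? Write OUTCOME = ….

OUTCOME = MISS

  [0] addr=0x7f blk=15 s=3: MISS | VC []
  [1] addr=0xba blk=23 s=3: MISS | VC [15]
  [2] addr=0xbe blk=23 s=3: L1-HIT | VC [15]
  [3] addr=0x78 blk=15 s=3: VC-HIT | VC [23]
  [4] addr=0xb9 blk=23 s=3: VC-HIT | VC [15]
  [5] addr=0xb8 blk=23 s=3: L1-HIT | VC [15]
  [6] addr=0xbc blk=23 s=3: L1-HIT | VC [15]
  [7] addr=0x61 blk=12 s=0: MISS | VC [15]
  [8] addr=0xdf blk=27 s=3: MISS | VC [15, 23]
  [9] addr=0x67 blk=12 s=0: L1-HIT | VC [15, 23]
  [10] addr=0x7f blk=15 s=3: VC-HIT | VC [27, 23]
  [11] addr=0x24 blk=4 s=0: MISS | VC [27, 23, 12]
  [12] addr=0xbc blk=23 s=3: VC-HIT | VC [27, 15, 12]
  [13] addr=0x7f blk=15 s=3: VC-HIT | VC [27, 23, 12]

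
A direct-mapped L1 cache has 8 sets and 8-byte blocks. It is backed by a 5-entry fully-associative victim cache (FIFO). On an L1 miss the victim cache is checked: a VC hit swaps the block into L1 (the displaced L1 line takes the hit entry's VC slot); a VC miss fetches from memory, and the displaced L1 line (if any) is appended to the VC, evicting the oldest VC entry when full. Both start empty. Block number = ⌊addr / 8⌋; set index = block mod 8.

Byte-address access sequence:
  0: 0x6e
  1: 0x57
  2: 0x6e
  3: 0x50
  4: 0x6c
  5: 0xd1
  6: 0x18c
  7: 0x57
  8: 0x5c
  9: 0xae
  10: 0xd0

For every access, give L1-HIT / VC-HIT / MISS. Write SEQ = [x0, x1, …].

SEQ = [MISS, MISS, L1-HIT, L1-HIT, L1-HIT, MISS, MISS, VC-HIT, MISS, MISS, VC-HIT]

#0 0x6e→b13/s5 MISS; vc=[]
#1 0x57→b10/s2 MISS; vc=[]
#2 0x6e→b13/s5 L1-HIT; vc=[]
#3 0x50→b10/s2 L1-HIT; vc=[]
#4 0x6c→b13/s5 L1-HIT; vc=[]
#5 0xd1→b26/s2 MISS; vc=[10]
#6 0x18c→b49/s1 MISS; vc=[10]
#7 0x57→b10/s2 VC-HIT; vc=[26]
#8 0x5c→b11/s3 MISS; vc=[26]
#9 0xae→b21/s5 MISS; vc=[26,13]
#10 0xd0→b26/s2 VC-HIT; vc=[10,13]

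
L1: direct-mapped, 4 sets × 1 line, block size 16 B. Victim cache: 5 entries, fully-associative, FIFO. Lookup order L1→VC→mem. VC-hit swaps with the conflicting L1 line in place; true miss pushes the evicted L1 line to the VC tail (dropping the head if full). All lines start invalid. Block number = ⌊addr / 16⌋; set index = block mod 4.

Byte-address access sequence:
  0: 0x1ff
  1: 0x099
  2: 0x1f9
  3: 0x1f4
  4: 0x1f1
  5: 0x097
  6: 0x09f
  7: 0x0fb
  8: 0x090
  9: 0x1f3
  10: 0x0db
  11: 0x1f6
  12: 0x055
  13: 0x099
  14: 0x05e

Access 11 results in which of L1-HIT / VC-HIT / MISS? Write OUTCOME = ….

#0 0x1ff→b31/s3 MISS; vc=[]
#1 0x99→b9/s1 MISS; vc=[]
#2 0x1f9→b31/s3 L1-HIT; vc=[]
#3 0x1f4→b31/s3 L1-HIT; vc=[]
#4 0x1f1→b31/s3 L1-HIT; vc=[]
#5 0x97→b9/s1 L1-HIT; vc=[]
#6 0x9f→b9/s1 L1-HIT; vc=[]
#7 0xfb→b15/s3 MISS; vc=[31]
#8 0x90→b9/s1 L1-HIT; vc=[31]
#9 0x1f3→b31/s3 VC-HIT; vc=[15]
#10 0xdb→b13/s1 MISS; vc=[15,9]
#11 0x1f6→b31/s3 L1-HIT; vc=[15,9]
#12 0x55→b5/s1 MISS; vc=[15,9,13]
#13 0x99→b9/s1 VC-HIT; vc=[15,5,13]
#14 0x5e→b5/s1 VC-HIT; vc=[15,9,13]

OUTCOME = L1-HIT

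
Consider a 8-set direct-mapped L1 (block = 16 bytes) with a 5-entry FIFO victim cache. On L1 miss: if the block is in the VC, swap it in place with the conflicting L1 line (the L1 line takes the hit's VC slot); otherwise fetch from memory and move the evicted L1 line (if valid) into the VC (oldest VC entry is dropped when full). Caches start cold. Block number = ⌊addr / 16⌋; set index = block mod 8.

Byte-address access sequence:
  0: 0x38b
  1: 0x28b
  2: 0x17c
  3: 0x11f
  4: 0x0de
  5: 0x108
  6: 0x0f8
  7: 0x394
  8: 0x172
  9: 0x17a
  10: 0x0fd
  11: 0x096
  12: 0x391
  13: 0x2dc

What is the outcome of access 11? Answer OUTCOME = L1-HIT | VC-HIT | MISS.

OUTCOME = MISS

0: 0x38b (blk 56, set 0) → MISS  vc=[]
1: 0x28b (blk 40, set 0) → MISS  vc=[56]
2: 0x17c (blk 23, set 7) → MISS  vc=[56]
3: 0x11f (blk 17, set 1) → MISS  vc=[56]
4: 0xde (blk 13, set 5) → MISS  vc=[56]
5: 0x108 (blk 16, set 0) → MISS  vc=[56, 40]
6: 0xf8 (blk 15, set 7) → MISS  vc=[56, 40, 23]
7: 0x394 (blk 57, set 1) → MISS  vc=[56, 40, 23, 17]
8: 0x172 (blk 23, set 7) → VC-HIT  vc=[56, 40, 15, 17]
9: 0x17a (blk 23, set 7) → L1-HIT  vc=[56, 40, 15, 17]
10: 0xfd (blk 15, set 7) → VC-HIT  vc=[56, 40, 23, 17]
11: 0x96 (blk 9, set 1) → MISS  vc=[56, 40, 23, 17, 57]
12: 0x391 (blk 57, set 1) → VC-HIT  vc=[56, 40, 23, 17, 9]
13: 0x2dc (blk 45, set 5) → MISS  vc=[40, 23, 17, 9, 13]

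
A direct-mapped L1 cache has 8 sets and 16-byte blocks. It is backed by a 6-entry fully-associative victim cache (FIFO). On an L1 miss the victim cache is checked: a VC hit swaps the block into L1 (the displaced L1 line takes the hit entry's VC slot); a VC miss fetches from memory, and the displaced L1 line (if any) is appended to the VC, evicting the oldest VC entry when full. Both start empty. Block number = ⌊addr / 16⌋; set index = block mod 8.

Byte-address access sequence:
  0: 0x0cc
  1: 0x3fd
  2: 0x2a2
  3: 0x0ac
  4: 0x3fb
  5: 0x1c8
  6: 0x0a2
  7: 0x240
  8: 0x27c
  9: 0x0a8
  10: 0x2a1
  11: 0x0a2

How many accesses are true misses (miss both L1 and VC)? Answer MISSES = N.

0: 0xcc (blk 12, set 4) → MISS  vc=[]
1: 0x3fd (blk 63, set 7) → MISS  vc=[]
2: 0x2a2 (blk 42, set 2) → MISS  vc=[]
3: 0xac (blk 10, set 2) → MISS  vc=[42]
4: 0x3fb (blk 63, set 7) → L1-HIT  vc=[42]
5: 0x1c8 (blk 28, set 4) → MISS  vc=[42, 12]
6: 0xa2 (blk 10, set 2) → L1-HIT  vc=[42, 12]
7: 0x240 (blk 36, set 4) → MISS  vc=[42, 12, 28]
8: 0x27c (blk 39, set 7) → MISS  vc=[42, 12, 28, 63]
9: 0xa8 (blk 10, set 2) → L1-HIT  vc=[42, 12, 28, 63]
10: 0x2a1 (blk 42, set 2) → VC-HIT  vc=[10, 12, 28, 63]
11: 0xa2 (blk 10, set 2) → VC-HIT  vc=[42, 12, 28, 63]

MISSES = 7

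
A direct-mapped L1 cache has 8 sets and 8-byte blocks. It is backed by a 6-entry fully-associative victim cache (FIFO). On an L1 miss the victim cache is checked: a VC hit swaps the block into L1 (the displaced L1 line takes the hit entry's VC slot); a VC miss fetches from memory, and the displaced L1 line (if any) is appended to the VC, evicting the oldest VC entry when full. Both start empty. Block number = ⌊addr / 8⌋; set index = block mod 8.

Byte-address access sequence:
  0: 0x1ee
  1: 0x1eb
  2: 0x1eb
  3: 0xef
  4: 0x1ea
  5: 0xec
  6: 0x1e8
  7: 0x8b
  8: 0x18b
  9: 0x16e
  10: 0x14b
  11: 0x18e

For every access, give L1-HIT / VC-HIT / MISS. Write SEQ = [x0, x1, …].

SEQ = [MISS, L1-HIT, L1-HIT, MISS, VC-HIT, VC-HIT, VC-HIT, MISS, MISS, MISS, MISS, VC-HIT]

#0 0x1ee→b61/s5 MISS; vc=[]
#1 0x1eb→b61/s5 L1-HIT; vc=[]
#2 0x1eb→b61/s5 L1-HIT; vc=[]
#3 0xef→b29/s5 MISS; vc=[61]
#4 0x1ea→b61/s5 VC-HIT; vc=[29]
#5 0xec→b29/s5 VC-HIT; vc=[61]
#6 0x1e8→b61/s5 VC-HIT; vc=[29]
#7 0x8b→b17/s1 MISS; vc=[29]
#8 0x18b→b49/s1 MISS; vc=[29,17]
#9 0x16e→b45/s5 MISS; vc=[29,17,61]
#10 0x14b→b41/s1 MISS; vc=[29,17,61,49]
#11 0x18e→b49/s1 VC-HIT; vc=[29,17,61,41]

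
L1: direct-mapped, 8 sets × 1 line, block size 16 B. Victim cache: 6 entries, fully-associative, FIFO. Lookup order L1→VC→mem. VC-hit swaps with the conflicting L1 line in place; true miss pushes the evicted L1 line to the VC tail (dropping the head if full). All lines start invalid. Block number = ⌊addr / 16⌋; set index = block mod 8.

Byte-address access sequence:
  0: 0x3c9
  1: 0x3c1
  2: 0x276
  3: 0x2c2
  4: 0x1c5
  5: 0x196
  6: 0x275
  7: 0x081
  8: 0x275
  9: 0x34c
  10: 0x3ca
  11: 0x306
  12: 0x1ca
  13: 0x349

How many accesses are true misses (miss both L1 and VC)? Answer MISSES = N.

  [0] addr=0x3c9 blk=60 s=4: MISS | VC []
  [1] addr=0x3c1 blk=60 s=4: L1-HIT | VC []
  [2] addr=0x276 blk=39 s=7: MISS | VC []
  [3] addr=0x2c2 blk=44 s=4: MISS | VC [60]
  [4] addr=0x1c5 blk=28 s=4: MISS | VC [60, 44]
  [5] addr=0x196 blk=25 s=1: MISS | VC [60, 44]
  [6] addr=0x275 blk=39 s=7: L1-HIT | VC [60, 44]
  [7] addr=0x81 blk=8 s=0: MISS | VC [60, 44]
  [8] addr=0x275 blk=39 s=7: L1-HIT | VC [60, 44]
  [9] addr=0x34c blk=52 s=4: MISS | VC [60, 44, 28]
  [10] addr=0x3ca blk=60 s=4: VC-HIT | VC [52, 44, 28]
  [11] addr=0x306 blk=48 s=0: MISS | VC [52, 44, 28, 8]
  [12] addr=0x1ca blk=28 s=4: VC-HIT | VC [52, 44, 60, 8]
  [13] addr=0x349 blk=52 s=4: VC-HIT | VC [28, 44, 60, 8]

MISSES = 8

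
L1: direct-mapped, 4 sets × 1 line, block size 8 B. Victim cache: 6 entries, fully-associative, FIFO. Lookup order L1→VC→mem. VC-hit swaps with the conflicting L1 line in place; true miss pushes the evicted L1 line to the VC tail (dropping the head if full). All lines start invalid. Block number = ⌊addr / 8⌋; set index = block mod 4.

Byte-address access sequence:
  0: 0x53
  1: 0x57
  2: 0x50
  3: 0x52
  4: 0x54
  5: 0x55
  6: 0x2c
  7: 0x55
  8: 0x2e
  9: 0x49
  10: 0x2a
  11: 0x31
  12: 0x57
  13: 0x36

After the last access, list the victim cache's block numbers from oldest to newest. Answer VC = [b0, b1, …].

VC = [9, 10]

  [0] addr=0x53 blk=10 s=2: MISS | VC []
  [1] addr=0x57 blk=10 s=2: L1-HIT | VC []
  [2] addr=0x50 blk=10 s=2: L1-HIT | VC []
  [3] addr=0x52 blk=10 s=2: L1-HIT | VC []
  [4] addr=0x54 blk=10 s=2: L1-HIT | VC []
  [5] addr=0x55 blk=10 s=2: L1-HIT | VC []
  [6] addr=0x2c blk=5 s=1: MISS | VC []
  [7] addr=0x55 blk=10 s=2: L1-HIT | VC []
  [8] addr=0x2e blk=5 s=1: L1-HIT | VC []
  [9] addr=0x49 blk=9 s=1: MISS | VC [5]
  [10] addr=0x2a blk=5 s=1: VC-HIT | VC [9]
  [11] addr=0x31 blk=6 s=2: MISS | VC [9, 10]
  [12] addr=0x57 blk=10 s=2: VC-HIT | VC [9, 6]
  [13] addr=0x36 blk=6 s=2: VC-HIT | VC [9, 10]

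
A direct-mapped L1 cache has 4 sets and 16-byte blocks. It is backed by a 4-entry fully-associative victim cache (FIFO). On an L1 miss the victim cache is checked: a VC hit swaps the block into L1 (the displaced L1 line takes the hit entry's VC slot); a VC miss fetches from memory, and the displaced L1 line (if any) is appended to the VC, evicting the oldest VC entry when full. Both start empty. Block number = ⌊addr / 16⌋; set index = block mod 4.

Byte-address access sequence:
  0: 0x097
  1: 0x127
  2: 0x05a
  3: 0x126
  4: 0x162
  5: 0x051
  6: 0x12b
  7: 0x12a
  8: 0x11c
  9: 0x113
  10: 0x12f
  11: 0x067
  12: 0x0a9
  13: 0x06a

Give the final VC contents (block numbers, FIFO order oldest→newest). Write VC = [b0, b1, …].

VC = [22, 5, 18, 10]

#0 0x97→b9/s1 MISS; vc=[]
#1 0x127→b18/s2 MISS; vc=[]
#2 0x5a→b5/s1 MISS; vc=[9]
#3 0x126→b18/s2 L1-HIT; vc=[9]
#4 0x162→b22/s2 MISS; vc=[9,18]
#5 0x51→b5/s1 L1-HIT; vc=[9,18]
#6 0x12b→b18/s2 VC-HIT; vc=[9,22]
#7 0x12a→b18/s2 L1-HIT; vc=[9,22]
#8 0x11c→b17/s1 MISS; vc=[9,22,5]
#9 0x113→b17/s1 L1-HIT; vc=[9,22,5]
#10 0x12f→b18/s2 L1-HIT; vc=[9,22,5]
#11 0x67→b6/s2 MISS; vc=[9,22,5,18]
#12 0xa9→b10/s2 MISS; vc=[22,5,18,6]
#13 0x6a→b6/s2 VC-HIT; vc=[22,5,18,10]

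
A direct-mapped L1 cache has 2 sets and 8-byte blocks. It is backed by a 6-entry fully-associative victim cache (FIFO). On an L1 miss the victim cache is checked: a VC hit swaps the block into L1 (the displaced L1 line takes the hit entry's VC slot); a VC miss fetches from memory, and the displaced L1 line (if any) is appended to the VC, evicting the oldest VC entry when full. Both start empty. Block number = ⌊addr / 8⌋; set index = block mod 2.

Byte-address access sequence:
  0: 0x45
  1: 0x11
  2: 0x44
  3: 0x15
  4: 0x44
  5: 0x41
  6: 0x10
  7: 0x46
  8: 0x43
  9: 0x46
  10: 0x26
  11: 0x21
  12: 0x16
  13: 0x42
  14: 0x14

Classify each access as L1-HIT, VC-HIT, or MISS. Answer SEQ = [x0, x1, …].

  [0] addr=0x45 blk=8 s=0: MISS | VC []
  [1] addr=0x11 blk=2 s=0: MISS | VC [8]
  [2] addr=0x44 blk=8 s=0: VC-HIT | VC [2]
  [3] addr=0x15 blk=2 s=0: VC-HIT | VC [8]
  [4] addr=0x44 blk=8 s=0: VC-HIT | VC [2]
  [5] addr=0x41 blk=8 s=0: L1-HIT | VC [2]
  [6] addr=0x10 blk=2 s=0: VC-HIT | VC [8]
  [7] addr=0x46 blk=8 s=0: VC-HIT | VC [2]
  [8] addr=0x43 blk=8 s=0: L1-HIT | VC [2]
  [9] addr=0x46 blk=8 s=0: L1-HIT | VC [2]
  [10] addr=0x26 blk=4 s=0: MISS | VC [2, 8]
  [11] addr=0x21 blk=4 s=0: L1-HIT | VC [2, 8]
  [12] addr=0x16 blk=2 s=0: VC-HIT | VC [4, 8]
  [13] addr=0x42 blk=8 s=0: VC-HIT | VC [4, 2]
  [14] addr=0x14 blk=2 s=0: VC-HIT | VC [4, 8]

SEQ = [MISS, MISS, VC-HIT, VC-HIT, VC-HIT, L1-HIT, VC-HIT, VC-HIT, L1-HIT, L1-HIT, MISS, L1-HIT, VC-HIT, VC-HIT, VC-HIT]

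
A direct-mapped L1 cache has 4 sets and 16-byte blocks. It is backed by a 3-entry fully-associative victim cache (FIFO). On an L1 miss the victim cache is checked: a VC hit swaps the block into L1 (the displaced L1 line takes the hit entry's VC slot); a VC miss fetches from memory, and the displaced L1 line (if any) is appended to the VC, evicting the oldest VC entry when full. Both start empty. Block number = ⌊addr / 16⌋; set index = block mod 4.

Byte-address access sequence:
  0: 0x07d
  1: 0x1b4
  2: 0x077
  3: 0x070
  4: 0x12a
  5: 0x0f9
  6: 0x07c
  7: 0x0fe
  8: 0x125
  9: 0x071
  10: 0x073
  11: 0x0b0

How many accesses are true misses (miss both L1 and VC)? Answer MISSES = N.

  [0] addr=0x7d blk=7 s=3: MISS | VC []
  [1] addr=0x1b4 blk=27 s=3: MISS | VC [7]
  [2] addr=0x77 blk=7 s=3: VC-HIT | VC [27]
  [3] addr=0x70 blk=7 s=3: L1-HIT | VC [27]
  [4] addr=0x12a blk=18 s=2: MISS | VC [27]
  [5] addr=0xf9 blk=15 s=3: MISS | VC [27, 7]
  [6] addr=0x7c blk=7 s=3: VC-HIT | VC [27, 15]
  [7] addr=0xfe blk=15 s=3: VC-HIT | VC [27, 7]
  [8] addr=0x125 blk=18 s=2: L1-HIT | VC [27, 7]
  [9] addr=0x71 blk=7 s=3: VC-HIT | VC [27, 15]
  [10] addr=0x73 blk=7 s=3: L1-HIT | VC [27, 15]
  [11] addr=0xb0 blk=11 s=3: MISS | VC [27, 15, 7]

MISSES = 5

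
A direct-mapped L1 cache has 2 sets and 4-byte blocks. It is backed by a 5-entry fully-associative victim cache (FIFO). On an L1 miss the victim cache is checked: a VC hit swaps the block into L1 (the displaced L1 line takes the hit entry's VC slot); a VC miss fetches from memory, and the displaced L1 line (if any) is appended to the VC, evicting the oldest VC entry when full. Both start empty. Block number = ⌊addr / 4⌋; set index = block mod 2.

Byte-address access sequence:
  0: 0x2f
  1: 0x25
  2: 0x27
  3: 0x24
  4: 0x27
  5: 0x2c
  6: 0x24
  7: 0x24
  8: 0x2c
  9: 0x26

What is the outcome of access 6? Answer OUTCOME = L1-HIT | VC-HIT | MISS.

OUTCOME = VC-HIT

0: 0x2f (blk 11, set 1) → MISS  vc=[]
1: 0x25 (blk 9, set 1) → MISS  vc=[11]
2: 0x27 (blk 9, set 1) → L1-HIT  vc=[11]
3: 0x24 (blk 9, set 1) → L1-HIT  vc=[11]
4: 0x27 (blk 9, set 1) → L1-HIT  vc=[11]
5: 0x2c (blk 11, set 1) → VC-HIT  vc=[9]
6: 0x24 (blk 9, set 1) → VC-HIT  vc=[11]
7: 0x24 (blk 9, set 1) → L1-HIT  vc=[11]
8: 0x2c (blk 11, set 1) → VC-HIT  vc=[9]
9: 0x26 (blk 9, set 1) → VC-HIT  vc=[11]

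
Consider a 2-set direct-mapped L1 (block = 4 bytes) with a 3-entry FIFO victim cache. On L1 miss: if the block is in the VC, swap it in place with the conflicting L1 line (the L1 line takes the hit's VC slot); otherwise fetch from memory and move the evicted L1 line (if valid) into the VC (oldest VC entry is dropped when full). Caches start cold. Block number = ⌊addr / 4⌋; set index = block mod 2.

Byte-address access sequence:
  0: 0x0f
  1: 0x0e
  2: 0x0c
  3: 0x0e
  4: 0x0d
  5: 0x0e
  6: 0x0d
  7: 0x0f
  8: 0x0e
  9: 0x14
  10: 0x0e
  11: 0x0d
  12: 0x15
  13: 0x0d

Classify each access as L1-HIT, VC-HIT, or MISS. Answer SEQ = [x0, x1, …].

0: 0xf (blk 3, set 1) → MISS  vc=[]
1: 0xe (blk 3, set 1) → L1-HIT  vc=[]
2: 0xc (blk 3, set 1) → L1-HIT  vc=[]
3: 0xe (blk 3, set 1) → L1-HIT  vc=[]
4: 0xd (blk 3, set 1) → L1-HIT  vc=[]
5: 0xe (blk 3, set 1) → L1-HIT  vc=[]
6: 0xd (blk 3, set 1) → L1-HIT  vc=[]
7: 0xf (blk 3, set 1) → L1-HIT  vc=[]
8: 0xe (blk 3, set 1) → L1-HIT  vc=[]
9: 0x14 (blk 5, set 1) → MISS  vc=[3]
10: 0xe (blk 3, set 1) → VC-HIT  vc=[5]
11: 0xd (blk 3, set 1) → L1-HIT  vc=[5]
12: 0x15 (blk 5, set 1) → VC-HIT  vc=[3]
13: 0xd (blk 3, set 1) → VC-HIT  vc=[5]

SEQ = [MISS, L1-HIT, L1-HIT, L1-HIT, L1-HIT, L1-HIT, L1-HIT, L1-HIT, L1-HIT, MISS, VC-HIT, L1-HIT, VC-HIT, VC-HIT]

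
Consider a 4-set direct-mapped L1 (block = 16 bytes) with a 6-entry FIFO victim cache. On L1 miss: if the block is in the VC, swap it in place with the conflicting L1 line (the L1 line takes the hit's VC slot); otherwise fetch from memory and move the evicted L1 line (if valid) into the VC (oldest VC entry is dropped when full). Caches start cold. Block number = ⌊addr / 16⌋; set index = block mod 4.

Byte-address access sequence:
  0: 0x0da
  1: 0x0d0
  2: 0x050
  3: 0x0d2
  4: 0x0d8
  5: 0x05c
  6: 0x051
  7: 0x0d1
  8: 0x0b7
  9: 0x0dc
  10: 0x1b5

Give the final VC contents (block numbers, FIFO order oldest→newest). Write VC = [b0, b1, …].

#0 0xda→b13/s1 MISS; vc=[]
#1 0xd0→b13/s1 L1-HIT; vc=[]
#2 0x50→b5/s1 MISS; vc=[13]
#3 0xd2→b13/s1 VC-HIT; vc=[5]
#4 0xd8→b13/s1 L1-HIT; vc=[5]
#5 0x5c→b5/s1 VC-HIT; vc=[13]
#6 0x51→b5/s1 L1-HIT; vc=[13]
#7 0xd1→b13/s1 VC-HIT; vc=[5]
#8 0xb7→b11/s3 MISS; vc=[5]
#9 0xdc→b13/s1 L1-HIT; vc=[5]
#10 0x1b5→b27/s3 MISS; vc=[5,11]

VC = [5, 11]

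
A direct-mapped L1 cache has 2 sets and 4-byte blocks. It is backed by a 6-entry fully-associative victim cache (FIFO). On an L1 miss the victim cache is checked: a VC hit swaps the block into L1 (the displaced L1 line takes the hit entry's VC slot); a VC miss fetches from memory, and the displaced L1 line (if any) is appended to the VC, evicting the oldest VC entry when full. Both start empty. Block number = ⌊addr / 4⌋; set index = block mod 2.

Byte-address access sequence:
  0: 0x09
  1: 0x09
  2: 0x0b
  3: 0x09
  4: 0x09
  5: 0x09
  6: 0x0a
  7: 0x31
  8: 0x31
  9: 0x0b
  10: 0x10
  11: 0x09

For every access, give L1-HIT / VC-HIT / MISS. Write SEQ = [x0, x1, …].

SEQ = [MISS, L1-HIT, L1-HIT, L1-HIT, L1-HIT, L1-HIT, L1-HIT, MISS, L1-HIT, VC-HIT, MISS, VC-HIT]

  [0] addr=0x9 blk=2 s=0: MISS | VC []
  [1] addr=0x9 blk=2 s=0: L1-HIT | VC []
  [2] addr=0xb blk=2 s=0: L1-HIT | VC []
  [3] addr=0x9 blk=2 s=0: L1-HIT | VC []
  [4] addr=0x9 blk=2 s=0: L1-HIT | VC []
  [5] addr=0x9 blk=2 s=0: L1-HIT | VC []
  [6] addr=0xa blk=2 s=0: L1-HIT | VC []
  [7] addr=0x31 blk=12 s=0: MISS | VC [2]
  [8] addr=0x31 blk=12 s=0: L1-HIT | VC [2]
  [9] addr=0xb blk=2 s=0: VC-HIT | VC [12]
  [10] addr=0x10 blk=4 s=0: MISS | VC [12, 2]
  [11] addr=0x9 blk=2 s=0: VC-HIT | VC [12, 4]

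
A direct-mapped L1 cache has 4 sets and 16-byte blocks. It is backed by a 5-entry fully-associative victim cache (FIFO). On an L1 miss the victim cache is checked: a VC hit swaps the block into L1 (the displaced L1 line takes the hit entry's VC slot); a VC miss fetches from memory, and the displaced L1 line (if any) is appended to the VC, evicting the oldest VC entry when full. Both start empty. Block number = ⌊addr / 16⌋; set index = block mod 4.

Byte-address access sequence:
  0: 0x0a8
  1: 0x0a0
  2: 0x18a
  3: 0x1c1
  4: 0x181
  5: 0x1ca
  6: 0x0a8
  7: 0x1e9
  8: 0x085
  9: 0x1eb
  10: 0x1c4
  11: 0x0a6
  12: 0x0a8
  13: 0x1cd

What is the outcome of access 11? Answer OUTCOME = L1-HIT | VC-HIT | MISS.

OUTCOME = VC-HIT

0: 0xa8 (blk 10, set 2) → MISS  vc=[]
1: 0xa0 (blk 10, set 2) → L1-HIT  vc=[]
2: 0x18a (blk 24, set 0) → MISS  vc=[]
3: 0x1c1 (blk 28, set 0) → MISS  vc=[24]
4: 0x181 (blk 24, set 0) → VC-HIT  vc=[28]
5: 0x1ca (blk 28, set 0) → VC-HIT  vc=[24]
6: 0xa8 (blk 10, set 2) → L1-HIT  vc=[24]
7: 0x1e9 (blk 30, set 2) → MISS  vc=[24, 10]
8: 0x85 (blk 8, set 0) → MISS  vc=[24, 10, 28]
9: 0x1eb (blk 30, set 2) → L1-HIT  vc=[24, 10, 28]
10: 0x1c4 (blk 28, set 0) → VC-HIT  vc=[24, 10, 8]
11: 0xa6 (blk 10, set 2) → VC-HIT  vc=[24, 30, 8]
12: 0xa8 (blk 10, set 2) → L1-HIT  vc=[24, 30, 8]
13: 0x1cd (blk 28, set 0) → L1-HIT  vc=[24, 30, 8]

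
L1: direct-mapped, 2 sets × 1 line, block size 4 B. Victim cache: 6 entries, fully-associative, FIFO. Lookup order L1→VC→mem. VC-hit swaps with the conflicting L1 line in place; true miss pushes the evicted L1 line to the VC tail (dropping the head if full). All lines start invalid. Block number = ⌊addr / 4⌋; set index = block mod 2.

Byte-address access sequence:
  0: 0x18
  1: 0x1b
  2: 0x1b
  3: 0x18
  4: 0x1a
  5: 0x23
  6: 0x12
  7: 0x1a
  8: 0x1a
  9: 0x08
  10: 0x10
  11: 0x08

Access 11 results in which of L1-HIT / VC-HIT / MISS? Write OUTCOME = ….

OUTCOME = VC-HIT

  [0] addr=0x18 blk=6 s=0: MISS | VC []
  [1] addr=0x1b blk=6 s=0: L1-HIT | VC []
  [2] addr=0x1b blk=6 s=0: L1-HIT | VC []
  [3] addr=0x18 blk=6 s=0: L1-HIT | VC []
  [4] addr=0x1a blk=6 s=0: L1-HIT | VC []
  [5] addr=0x23 blk=8 s=0: MISS | VC [6]
  [6] addr=0x12 blk=4 s=0: MISS | VC [6, 8]
  [7] addr=0x1a blk=6 s=0: VC-HIT | VC [4, 8]
  [8] addr=0x1a blk=6 s=0: L1-HIT | VC [4, 8]
  [9] addr=0x8 blk=2 s=0: MISS | VC [4, 8, 6]
  [10] addr=0x10 blk=4 s=0: VC-HIT | VC [2, 8, 6]
  [11] addr=0x8 blk=2 s=0: VC-HIT | VC [4, 8, 6]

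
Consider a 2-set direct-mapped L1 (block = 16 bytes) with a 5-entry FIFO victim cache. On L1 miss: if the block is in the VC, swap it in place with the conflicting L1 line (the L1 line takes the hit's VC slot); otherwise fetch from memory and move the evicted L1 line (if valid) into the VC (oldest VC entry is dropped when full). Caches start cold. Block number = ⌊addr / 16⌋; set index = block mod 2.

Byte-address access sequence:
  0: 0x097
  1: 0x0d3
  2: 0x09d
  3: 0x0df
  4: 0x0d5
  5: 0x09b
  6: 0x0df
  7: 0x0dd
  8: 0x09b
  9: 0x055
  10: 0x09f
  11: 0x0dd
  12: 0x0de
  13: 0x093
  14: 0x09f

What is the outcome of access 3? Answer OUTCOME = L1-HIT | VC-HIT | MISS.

#0 0x97→b9/s1 MISS; vc=[]
#1 0xd3→b13/s1 MISS; vc=[9]
#2 0x9d→b9/s1 VC-HIT; vc=[13]
#3 0xdf→b13/s1 VC-HIT; vc=[9]
#4 0xd5→b13/s1 L1-HIT; vc=[9]
#5 0x9b→b9/s1 VC-HIT; vc=[13]
#6 0xdf→b13/s1 VC-HIT; vc=[9]
#7 0xdd→b13/s1 L1-HIT; vc=[9]
#8 0x9b→b9/s1 VC-HIT; vc=[13]
#9 0x55→b5/s1 MISS; vc=[13,9]
#10 0x9f→b9/s1 VC-HIT; vc=[13,5]
#11 0xdd→b13/s1 VC-HIT; vc=[9,5]
#12 0xde→b13/s1 L1-HIT; vc=[9,5]
#13 0x93→b9/s1 VC-HIT; vc=[13,5]
#14 0x9f→b9/s1 L1-HIT; vc=[13,5]

OUTCOME = VC-HIT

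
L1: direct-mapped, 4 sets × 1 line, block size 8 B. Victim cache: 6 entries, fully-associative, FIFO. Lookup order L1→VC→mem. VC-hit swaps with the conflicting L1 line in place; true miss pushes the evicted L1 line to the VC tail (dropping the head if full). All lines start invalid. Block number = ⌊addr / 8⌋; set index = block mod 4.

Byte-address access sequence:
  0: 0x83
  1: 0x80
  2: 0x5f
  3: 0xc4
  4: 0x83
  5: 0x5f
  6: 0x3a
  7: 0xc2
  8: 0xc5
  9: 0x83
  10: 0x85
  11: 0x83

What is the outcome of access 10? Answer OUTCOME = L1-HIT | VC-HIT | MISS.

OUTCOME = L1-HIT

  [0] addr=0x83 blk=16 s=0: MISS | VC []
  [1] addr=0x80 blk=16 s=0: L1-HIT | VC []
  [2] addr=0x5f blk=11 s=3: MISS | VC []
  [3] addr=0xc4 blk=24 s=0: MISS | VC [16]
  [4] addr=0x83 blk=16 s=0: VC-HIT | VC [24]
  [5] addr=0x5f blk=11 s=3: L1-HIT | VC [24]
  [6] addr=0x3a blk=7 s=3: MISS | VC [24, 11]
  [7] addr=0xc2 blk=24 s=0: VC-HIT | VC [16, 11]
  [8] addr=0xc5 blk=24 s=0: L1-HIT | VC [16, 11]
  [9] addr=0x83 blk=16 s=0: VC-HIT | VC [24, 11]
  [10] addr=0x85 blk=16 s=0: L1-HIT | VC [24, 11]
  [11] addr=0x83 blk=16 s=0: L1-HIT | VC [24, 11]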